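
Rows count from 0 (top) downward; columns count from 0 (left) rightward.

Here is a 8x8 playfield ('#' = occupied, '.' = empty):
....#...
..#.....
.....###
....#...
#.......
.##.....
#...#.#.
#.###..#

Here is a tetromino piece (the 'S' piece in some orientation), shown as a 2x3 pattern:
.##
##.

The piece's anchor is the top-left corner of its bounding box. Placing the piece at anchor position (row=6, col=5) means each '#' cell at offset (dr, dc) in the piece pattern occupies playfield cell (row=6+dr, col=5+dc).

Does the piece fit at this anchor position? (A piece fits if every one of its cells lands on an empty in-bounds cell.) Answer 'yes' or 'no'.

Check each piece cell at anchor (6, 5):
  offset (0,1) -> (6,6): occupied ('#') -> FAIL
  offset (0,2) -> (6,7): empty -> OK
  offset (1,0) -> (7,5): empty -> OK
  offset (1,1) -> (7,6): empty -> OK
All cells valid: no

Answer: no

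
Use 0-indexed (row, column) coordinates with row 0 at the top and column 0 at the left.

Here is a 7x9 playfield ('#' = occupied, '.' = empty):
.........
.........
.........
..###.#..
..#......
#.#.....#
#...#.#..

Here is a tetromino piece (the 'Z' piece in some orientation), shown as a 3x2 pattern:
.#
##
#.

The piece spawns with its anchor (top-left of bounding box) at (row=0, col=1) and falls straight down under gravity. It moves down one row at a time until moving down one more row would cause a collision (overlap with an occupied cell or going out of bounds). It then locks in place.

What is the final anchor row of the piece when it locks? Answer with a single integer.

Answer: 1

Derivation:
Spawn at (row=0, col=1). Try each row:
  row 0: fits
  row 1: fits
  row 2: blocked -> lock at row 1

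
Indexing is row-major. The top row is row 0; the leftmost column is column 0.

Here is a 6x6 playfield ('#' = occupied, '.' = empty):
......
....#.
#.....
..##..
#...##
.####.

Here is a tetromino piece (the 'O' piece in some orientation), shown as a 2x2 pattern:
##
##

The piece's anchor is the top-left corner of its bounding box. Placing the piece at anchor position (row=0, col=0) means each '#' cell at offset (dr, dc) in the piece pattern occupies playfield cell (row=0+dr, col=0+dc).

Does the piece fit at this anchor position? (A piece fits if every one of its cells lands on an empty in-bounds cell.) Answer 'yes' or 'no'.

Answer: yes

Derivation:
Check each piece cell at anchor (0, 0):
  offset (0,0) -> (0,0): empty -> OK
  offset (0,1) -> (0,1): empty -> OK
  offset (1,0) -> (1,0): empty -> OK
  offset (1,1) -> (1,1): empty -> OK
All cells valid: yes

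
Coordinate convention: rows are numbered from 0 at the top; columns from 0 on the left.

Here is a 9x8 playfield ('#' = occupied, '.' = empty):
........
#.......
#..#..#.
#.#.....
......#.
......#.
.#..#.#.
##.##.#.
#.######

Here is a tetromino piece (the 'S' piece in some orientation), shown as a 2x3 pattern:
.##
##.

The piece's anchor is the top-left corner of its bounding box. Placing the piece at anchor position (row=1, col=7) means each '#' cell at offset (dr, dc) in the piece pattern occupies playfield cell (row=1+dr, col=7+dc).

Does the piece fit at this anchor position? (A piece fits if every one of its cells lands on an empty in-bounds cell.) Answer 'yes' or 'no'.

Check each piece cell at anchor (1, 7):
  offset (0,1) -> (1,8): out of bounds -> FAIL
  offset (0,2) -> (1,9): out of bounds -> FAIL
  offset (1,0) -> (2,7): empty -> OK
  offset (1,1) -> (2,8): out of bounds -> FAIL
All cells valid: no

Answer: no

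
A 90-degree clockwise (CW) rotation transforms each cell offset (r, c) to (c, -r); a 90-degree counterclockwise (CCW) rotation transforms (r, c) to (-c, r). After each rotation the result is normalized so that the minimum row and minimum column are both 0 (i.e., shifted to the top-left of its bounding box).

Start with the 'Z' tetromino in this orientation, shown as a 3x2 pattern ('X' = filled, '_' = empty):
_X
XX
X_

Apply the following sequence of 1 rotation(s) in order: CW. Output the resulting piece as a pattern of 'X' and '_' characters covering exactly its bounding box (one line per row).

Answer: XX_
_XX

Derivation:
Start:
_X
XX
X_
After rotation 1 (CW):
XX_
_XX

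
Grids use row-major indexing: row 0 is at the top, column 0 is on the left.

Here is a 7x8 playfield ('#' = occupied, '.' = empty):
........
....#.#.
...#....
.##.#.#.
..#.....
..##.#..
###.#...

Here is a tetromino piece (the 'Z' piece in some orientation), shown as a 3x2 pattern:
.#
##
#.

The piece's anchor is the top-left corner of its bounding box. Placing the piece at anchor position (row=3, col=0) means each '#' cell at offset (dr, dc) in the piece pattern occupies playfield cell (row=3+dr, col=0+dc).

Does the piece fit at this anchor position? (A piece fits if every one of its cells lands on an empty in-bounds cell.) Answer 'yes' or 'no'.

Check each piece cell at anchor (3, 0):
  offset (0,1) -> (3,1): occupied ('#') -> FAIL
  offset (1,0) -> (4,0): empty -> OK
  offset (1,1) -> (4,1): empty -> OK
  offset (2,0) -> (5,0): empty -> OK
All cells valid: no

Answer: no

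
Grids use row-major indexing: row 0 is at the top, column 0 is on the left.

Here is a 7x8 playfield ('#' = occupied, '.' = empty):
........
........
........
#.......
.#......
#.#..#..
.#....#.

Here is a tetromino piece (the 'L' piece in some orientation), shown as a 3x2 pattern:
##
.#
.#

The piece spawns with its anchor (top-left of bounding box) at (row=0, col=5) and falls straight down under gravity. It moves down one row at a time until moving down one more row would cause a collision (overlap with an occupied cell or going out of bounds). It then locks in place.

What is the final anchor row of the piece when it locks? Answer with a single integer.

Spawn at (row=0, col=5). Try each row:
  row 0: fits
  row 1: fits
  row 2: fits
  row 3: fits
  row 4: blocked -> lock at row 3

Answer: 3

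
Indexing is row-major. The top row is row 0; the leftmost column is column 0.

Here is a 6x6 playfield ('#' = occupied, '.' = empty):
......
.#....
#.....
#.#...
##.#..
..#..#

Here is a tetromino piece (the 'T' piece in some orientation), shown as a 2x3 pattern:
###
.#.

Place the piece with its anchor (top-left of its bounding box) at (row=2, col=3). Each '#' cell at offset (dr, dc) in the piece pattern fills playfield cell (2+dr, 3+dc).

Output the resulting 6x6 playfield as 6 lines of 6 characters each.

Answer: ......
.#....
#..###
#.#.#.
##.#..
..#..#

Derivation:
Fill (2+0,3+0) = (2,3)
Fill (2+0,3+1) = (2,4)
Fill (2+0,3+2) = (2,5)
Fill (2+1,3+1) = (3,4)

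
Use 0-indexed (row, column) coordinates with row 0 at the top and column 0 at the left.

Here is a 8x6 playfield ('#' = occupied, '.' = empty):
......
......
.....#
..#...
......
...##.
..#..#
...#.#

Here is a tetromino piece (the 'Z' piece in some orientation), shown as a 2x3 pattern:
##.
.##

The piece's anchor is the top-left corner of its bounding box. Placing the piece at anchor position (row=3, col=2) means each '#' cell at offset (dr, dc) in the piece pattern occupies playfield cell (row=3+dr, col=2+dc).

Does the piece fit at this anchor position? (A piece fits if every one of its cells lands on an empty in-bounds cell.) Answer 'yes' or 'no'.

Answer: no

Derivation:
Check each piece cell at anchor (3, 2):
  offset (0,0) -> (3,2): occupied ('#') -> FAIL
  offset (0,1) -> (3,3): empty -> OK
  offset (1,1) -> (4,3): empty -> OK
  offset (1,2) -> (4,4): empty -> OK
All cells valid: no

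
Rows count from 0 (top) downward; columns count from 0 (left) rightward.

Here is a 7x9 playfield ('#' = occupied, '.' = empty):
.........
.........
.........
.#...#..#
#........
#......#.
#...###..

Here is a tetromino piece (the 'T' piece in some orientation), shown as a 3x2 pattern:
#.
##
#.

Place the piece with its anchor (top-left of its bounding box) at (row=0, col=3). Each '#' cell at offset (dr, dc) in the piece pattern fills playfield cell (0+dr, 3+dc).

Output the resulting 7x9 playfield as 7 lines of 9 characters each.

Answer: ...#.....
...##....
...#.....
.#...#..#
#........
#......#.
#...###..

Derivation:
Fill (0+0,3+0) = (0,3)
Fill (0+1,3+0) = (1,3)
Fill (0+1,3+1) = (1,4)
Fill (0+2,3+0) = (2,3)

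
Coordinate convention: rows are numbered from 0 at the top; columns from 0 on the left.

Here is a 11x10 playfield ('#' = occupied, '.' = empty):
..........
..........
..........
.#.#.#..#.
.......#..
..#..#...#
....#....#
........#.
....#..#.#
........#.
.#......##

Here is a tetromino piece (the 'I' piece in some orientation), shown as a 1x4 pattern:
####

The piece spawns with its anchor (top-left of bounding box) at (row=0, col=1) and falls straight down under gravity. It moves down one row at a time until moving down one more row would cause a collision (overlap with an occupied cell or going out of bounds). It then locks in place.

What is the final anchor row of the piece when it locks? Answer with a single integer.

Answer: 2

Derivation:
Spawn at (row=0, col=1). Try each row:
  row 0: fits
  row 1: fits
  row 2: fits
  row 3: blocked -> lock at row 2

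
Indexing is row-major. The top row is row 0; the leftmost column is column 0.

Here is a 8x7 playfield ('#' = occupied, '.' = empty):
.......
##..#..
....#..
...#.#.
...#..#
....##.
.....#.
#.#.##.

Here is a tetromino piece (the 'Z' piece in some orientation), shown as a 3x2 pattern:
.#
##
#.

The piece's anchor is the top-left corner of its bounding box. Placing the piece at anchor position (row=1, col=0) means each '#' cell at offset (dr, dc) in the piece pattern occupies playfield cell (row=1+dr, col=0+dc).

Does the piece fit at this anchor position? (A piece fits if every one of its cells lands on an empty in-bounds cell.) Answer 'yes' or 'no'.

Answer: no

Derivation:
Check each piece cell at anchor (1, 0):
  offset (0,1) -> (1,1): occupied ('#') -> FAIL
  offset (1,0) -> (2,0): empty -> OK
  offset (1,1) -> (2,1): empty -> OK
  offset (2,0) -> (3,0): empty -> OK
All cells valid: no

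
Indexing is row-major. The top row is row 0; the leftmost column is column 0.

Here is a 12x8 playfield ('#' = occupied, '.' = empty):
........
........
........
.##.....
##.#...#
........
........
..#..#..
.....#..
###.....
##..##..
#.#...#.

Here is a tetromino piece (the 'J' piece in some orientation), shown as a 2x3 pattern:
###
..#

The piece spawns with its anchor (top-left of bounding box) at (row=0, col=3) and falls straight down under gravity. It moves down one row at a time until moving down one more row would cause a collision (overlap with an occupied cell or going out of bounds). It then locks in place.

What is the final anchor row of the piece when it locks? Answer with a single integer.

Answer: 3

Derivation:
Spawn at (row=0, col=3). Try each row:
  row 0: fits
  row 1: fits
  row 2: fits
  row 3: fits
  row 4: blocked -> lock at row 3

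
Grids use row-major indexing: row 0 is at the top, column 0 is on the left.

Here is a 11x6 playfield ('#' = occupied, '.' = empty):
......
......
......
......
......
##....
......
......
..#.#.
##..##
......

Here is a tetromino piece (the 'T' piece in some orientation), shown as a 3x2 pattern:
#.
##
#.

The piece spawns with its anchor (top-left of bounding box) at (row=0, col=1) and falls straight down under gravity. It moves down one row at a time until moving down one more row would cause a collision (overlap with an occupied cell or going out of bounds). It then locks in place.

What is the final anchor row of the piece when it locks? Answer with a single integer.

Spawn at (row=0, col=1). Try each row:
  row 0: fits
  row 1: fits
  row 2: fits
  row 3: blocked -> lock at row 2

Answer: 2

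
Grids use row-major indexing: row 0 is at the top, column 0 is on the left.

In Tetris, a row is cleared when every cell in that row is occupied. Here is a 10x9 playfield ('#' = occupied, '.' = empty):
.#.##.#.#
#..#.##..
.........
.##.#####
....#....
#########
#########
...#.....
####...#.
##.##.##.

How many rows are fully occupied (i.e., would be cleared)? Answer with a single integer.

Check each row:
  row 0: 4 empty cells -> not full
  row 1: 5 empty cells -> not full
  row 2: 9 empty cells -> not full
  row 3: 2 empty cells -> not full
  row 4: 8 empty cells -> not full
  row 5: 0 empty cells -> FULL (clear)
  row 6: 0 empty cells -> FULL (clear)
  row 7: 8 empty cells -> not full
  row 8: 4 empty cells -> not full
  row 9: 3 empty cells -> not full
Total rows cleared: 2

Answer: 2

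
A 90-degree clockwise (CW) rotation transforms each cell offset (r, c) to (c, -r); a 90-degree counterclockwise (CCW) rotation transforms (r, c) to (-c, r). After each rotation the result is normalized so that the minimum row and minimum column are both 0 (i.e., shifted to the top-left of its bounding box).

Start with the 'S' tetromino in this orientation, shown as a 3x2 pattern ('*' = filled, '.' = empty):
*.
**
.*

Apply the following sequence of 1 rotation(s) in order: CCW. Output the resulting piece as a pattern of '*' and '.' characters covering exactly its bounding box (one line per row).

Start:
*.
**
.*
After rotation 1 (CCW):
.**
**.

Answer: .**
**.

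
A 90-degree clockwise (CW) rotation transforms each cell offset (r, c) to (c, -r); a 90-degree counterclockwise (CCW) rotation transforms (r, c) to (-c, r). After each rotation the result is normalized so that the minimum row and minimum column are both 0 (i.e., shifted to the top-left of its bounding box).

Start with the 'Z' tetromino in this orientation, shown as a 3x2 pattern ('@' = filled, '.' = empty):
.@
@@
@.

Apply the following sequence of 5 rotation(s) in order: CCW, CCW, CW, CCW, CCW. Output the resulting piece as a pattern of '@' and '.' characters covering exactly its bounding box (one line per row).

Answer: @@.
.@@

Derivation:
Start:
.@
@@
@.
After rotation 1 (CCW):
@@.
.@@
After rotation 2 (CCW):
.@
@@
@.
After rotation 3 (CW):
@@.
.@@
After rotation 4 (CCW):
.@
@@
@.
After rotation 5 (CCW):
@@.
.@@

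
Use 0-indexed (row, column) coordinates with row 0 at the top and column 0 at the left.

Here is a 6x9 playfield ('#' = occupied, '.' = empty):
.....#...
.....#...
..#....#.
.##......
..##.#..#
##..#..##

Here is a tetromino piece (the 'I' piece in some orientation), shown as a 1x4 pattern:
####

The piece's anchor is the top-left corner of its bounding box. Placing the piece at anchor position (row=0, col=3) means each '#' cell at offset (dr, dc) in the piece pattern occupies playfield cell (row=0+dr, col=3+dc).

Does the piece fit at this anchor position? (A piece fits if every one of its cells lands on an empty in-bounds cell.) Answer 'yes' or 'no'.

Check each piece cell at anchor (0, 3):
  offset (0,0) -> (0,3): empty -> OK
  offset (0,1) -> (0,4): empty -> OK
  offset (0,2) -> (0,5): occupied ('#') -> FAIL
  offset (0,3) -> (0,6): empty -> OK
All cells valid: no

Answer: no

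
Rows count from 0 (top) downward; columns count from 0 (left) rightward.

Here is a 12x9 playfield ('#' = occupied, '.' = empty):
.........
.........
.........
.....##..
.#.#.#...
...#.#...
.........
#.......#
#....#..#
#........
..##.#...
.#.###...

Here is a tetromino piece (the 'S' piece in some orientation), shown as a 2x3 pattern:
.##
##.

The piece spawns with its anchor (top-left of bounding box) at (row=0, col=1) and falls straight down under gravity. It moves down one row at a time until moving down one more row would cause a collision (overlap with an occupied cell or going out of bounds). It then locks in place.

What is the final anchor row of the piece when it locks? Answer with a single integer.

Spawn at (row=0, col=1). Try each row:
  row 0: fits
  row 1: fits
  row 2: fits
  row 3: blocked -> lock at row 2

Answer: 2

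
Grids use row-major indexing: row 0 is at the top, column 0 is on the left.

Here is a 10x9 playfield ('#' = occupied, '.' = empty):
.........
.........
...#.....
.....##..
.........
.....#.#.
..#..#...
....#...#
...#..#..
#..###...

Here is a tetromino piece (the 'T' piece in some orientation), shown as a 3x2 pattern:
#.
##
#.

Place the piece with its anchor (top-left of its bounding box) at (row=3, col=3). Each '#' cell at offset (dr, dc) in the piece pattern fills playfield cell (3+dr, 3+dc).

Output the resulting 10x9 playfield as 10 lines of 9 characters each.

Fill (3+0,3+0) = (3,3)
Fill (3+1,3+0) = (4,3)
Fill (3+1,3+1) = (4,4)
Fill (3+2,3+0) = (5,3)

Answer: .........
.........
...#.....
...#.##..
...##....
...#.#.#.
..#..#...
....#...#
...#..#..
#..###...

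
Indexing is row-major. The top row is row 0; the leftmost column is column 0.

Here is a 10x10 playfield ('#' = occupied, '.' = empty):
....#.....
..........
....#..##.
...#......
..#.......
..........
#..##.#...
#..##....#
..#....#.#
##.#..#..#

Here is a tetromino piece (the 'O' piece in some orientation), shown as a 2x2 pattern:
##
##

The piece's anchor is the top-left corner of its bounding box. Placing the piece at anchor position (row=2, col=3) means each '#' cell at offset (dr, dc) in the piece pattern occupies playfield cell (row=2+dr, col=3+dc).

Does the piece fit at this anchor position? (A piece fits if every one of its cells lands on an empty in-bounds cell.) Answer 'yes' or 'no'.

Answer: no

Derivation:
Check each piece cell at anchor (2, 3):
  offset (0,0) -> (2,3): empty -> OK
  offset (0,1) -> (2,4): occupied ('#') -> FAIL
  offset (1,0) -> (3,3): occupied ('#') -> FAIL
  offset (1,1) -> (3,4): empty -> OK
All cells valid: no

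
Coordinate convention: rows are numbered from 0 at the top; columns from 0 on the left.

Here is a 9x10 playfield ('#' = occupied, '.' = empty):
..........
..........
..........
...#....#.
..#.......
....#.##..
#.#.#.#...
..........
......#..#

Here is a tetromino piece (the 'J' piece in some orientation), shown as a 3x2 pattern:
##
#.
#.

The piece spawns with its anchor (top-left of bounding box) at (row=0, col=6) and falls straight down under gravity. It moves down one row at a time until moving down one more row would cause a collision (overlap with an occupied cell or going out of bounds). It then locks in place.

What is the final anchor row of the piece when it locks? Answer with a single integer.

Answer: 2

Derivation:
Spawn at (row=0, col=6). Try each row:
  row 0: fits
  row 1: fits
  row 2: fits
  row 3: blocked -> lock at row 2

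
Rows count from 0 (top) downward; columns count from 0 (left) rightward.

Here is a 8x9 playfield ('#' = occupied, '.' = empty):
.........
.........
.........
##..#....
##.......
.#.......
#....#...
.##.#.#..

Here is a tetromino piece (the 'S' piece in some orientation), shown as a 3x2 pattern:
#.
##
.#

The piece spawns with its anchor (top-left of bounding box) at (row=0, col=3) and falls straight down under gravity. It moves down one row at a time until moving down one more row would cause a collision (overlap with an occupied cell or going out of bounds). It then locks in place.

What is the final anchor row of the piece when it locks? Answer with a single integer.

Spawn at (row=0, col=3). Try each row:
  row 0: fits
  row 1: blocked -> lock at row 0

Answer: 0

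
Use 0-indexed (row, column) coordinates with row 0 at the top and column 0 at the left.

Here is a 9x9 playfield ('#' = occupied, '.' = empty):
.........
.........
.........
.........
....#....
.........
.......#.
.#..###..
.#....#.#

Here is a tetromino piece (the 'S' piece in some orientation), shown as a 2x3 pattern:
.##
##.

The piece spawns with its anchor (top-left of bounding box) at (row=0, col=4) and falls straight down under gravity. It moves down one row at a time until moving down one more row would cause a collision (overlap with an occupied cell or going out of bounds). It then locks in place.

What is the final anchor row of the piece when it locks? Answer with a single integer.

Spawn at (row=0, col=4). Try each row:
  row 0: fits
  row 1: fits
  row 2: fits
  row 3: blocked -> lock at row 2

Answer: 2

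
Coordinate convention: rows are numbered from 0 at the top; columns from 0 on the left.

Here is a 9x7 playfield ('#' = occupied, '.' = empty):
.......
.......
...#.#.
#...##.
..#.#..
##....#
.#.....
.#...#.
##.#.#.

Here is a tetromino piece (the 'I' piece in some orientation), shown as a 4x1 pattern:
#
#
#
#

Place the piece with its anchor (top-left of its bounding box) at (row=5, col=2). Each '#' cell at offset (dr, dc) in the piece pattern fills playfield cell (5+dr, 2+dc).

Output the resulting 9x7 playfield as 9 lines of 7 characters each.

Answer: .......
.......
...#.#.
#...##.
..#.#..
###...#
.##....
.##..#.
####.#.

Derivation:
Fill (5+0,2+0) = (5,2)
Fill (5+1,2+0) = (6,2)
Fill (5+2,2+0) = (7,2)
Fill (5+3,2+0) = (8,2)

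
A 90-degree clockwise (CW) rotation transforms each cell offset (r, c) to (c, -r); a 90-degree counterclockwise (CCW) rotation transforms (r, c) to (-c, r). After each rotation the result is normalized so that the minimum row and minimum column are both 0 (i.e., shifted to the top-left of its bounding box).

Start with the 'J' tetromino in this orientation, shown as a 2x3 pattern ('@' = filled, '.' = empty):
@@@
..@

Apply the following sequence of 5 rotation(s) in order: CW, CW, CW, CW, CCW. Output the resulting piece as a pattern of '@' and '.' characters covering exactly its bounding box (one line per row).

Answer: @@
@.
@.

Derivation:
Start:
@@@
..@
After rotation 1 (CW):
.@
.@
@@
After rotation 2 (CW):
@..
@@@
After rotation 3 (CW):
@@
@.
@.
After rotation 4 (CW):
@@@
..@
After rotation 5 (CCW):
@@
@.
@.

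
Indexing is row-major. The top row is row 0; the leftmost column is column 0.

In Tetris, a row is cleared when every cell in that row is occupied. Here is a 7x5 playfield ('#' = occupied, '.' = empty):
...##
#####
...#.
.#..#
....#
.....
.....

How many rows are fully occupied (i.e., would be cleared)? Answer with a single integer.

Check each row:
  row 0: 3 empty cells -> not full
  row 1: 0 empty cells -> FULL (clear)
  row 2: 4 empty cells -> not full
  row 3: 3 empty cells -> not full
  row 4: 4 empty cells -> not full
  row 5: 5 empty cells -> not full
  row 6: 5 empty cells -> not full
Total rows cleared: 1

Answer: 1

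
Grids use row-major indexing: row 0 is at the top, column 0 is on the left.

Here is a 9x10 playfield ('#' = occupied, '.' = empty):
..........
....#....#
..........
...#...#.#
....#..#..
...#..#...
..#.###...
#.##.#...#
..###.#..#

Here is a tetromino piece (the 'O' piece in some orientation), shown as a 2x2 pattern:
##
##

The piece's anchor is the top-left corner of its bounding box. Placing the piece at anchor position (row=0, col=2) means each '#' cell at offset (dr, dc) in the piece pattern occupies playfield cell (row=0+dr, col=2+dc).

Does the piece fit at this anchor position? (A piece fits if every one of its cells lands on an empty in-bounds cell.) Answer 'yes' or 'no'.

Check each piece cell at anchor (0, 2):
  offset (0,0) -> (0,2): empty -> OK
  offset (0,1) -> (0,3): empty -> OK
  offset (1,0) -> (1,2): empty -> OK
  offset (1,1) -> (1,3): empty -> OK
All cells valid: yes

Answer: yes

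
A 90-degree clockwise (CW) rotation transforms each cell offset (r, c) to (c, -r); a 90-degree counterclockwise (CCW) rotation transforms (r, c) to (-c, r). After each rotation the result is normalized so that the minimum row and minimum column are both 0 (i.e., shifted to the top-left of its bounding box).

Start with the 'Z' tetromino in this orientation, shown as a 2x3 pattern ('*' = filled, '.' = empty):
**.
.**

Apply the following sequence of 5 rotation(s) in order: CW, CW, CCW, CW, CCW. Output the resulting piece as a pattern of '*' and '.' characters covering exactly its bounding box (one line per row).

Start:
**.
.**
After rotation 1 (CW):
.*
**
*.
After rotation 2 (CW):
**.
.**
After rotation 3 (CCW):
.*
**
*.
After rotation 4 (CW):
**.
.**
After rotation 5 (CCW):
.*
**
*.

Answer: .*
**
*.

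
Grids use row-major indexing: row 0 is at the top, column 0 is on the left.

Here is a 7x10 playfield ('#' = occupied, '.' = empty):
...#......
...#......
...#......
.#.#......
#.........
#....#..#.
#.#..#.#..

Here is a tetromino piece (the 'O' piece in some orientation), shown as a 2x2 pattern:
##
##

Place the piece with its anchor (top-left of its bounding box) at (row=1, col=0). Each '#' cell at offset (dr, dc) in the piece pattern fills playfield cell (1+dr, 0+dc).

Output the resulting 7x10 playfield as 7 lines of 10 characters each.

Fill (1+0,0+0) = (1,0)
Fill (1+0,0+1) = (1,1)
Fill (1+1,0+0) = (2,0)
Fill (1+1,0+1) = (2,1)

Answer: ...#......
##.#......
##.#......
.#.#......
#.........
#....#..#.
#.#..#.#..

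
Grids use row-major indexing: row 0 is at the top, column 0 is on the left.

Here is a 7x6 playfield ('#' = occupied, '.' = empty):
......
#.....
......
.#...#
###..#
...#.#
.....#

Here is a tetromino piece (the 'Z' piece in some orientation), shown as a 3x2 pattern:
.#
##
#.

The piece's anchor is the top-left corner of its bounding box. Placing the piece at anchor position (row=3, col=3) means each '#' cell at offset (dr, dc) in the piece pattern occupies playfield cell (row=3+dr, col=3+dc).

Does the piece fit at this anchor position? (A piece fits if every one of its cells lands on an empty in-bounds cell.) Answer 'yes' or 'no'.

Check each piece cell at anchor (3, 3):
  offset (0,1) -> (3,4): empty -> OK
  offset (1,0) -> (4,3): empty -> OK
  offset (1,1) -> (4,4): empty -> OK
  offset (2,0) -> (5,3): occupied ('#') -> FAIL
All cells valid: no

Answer: no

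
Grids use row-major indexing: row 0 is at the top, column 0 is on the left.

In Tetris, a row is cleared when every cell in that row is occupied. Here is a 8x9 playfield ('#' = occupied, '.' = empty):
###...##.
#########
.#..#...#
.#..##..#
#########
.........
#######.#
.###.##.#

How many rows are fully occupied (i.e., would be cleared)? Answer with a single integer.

Check each row:
  row 0: 4 empty cells -> not full
  row 1: 0 empty cells -> FULL (clear)
  row 2: 6 empty cells -> not full
  row 3: 5 empty cells -> not full
  row 4: 0 empty cells -> FULL (clear)
  row 5: 9 empty cells -> not full
  row 6: 1 empty cell -> not full
  row 7: 3 empty cells -> not full
Total rows cleared: 2

Answer: 2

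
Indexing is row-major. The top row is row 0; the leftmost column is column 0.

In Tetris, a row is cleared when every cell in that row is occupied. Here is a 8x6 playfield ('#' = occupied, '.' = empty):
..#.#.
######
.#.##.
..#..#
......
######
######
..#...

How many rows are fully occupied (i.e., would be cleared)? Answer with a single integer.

Check each row:
  row 0: 4 empty cells -> not full
  row 1: 0 empty cells -> FULL (clear)
  row 2: 3 empty cells -> not full
  row 3: 4 empty cells -> not full
  row 4: 6 empty cells -> not full
  row 5: 0 empty cells -> FULL (clear)
  row 6: 0 empty cells -> FULL (clear)
  row 7: 5 empty cells -> not full
Total rows cleared: 3

Answer: 3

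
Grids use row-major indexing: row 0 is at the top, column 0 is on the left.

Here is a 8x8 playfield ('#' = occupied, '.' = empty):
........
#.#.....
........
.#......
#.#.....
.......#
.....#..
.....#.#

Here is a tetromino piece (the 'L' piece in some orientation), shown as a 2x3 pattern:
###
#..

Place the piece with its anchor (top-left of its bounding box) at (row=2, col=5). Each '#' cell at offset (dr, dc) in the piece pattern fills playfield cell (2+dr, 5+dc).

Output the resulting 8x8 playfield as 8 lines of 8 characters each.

Fill (2+0,5+0) = (2,5)
Fill (2+0,5+1) = (2,6)
Fill (2+0,5+2) = (2,7)
Fill (2+1,5+0) = (3,5)

Answer: ........
#.#.....
.....###
.#...#..
#.#.....
.......#
.....#..
.....#.#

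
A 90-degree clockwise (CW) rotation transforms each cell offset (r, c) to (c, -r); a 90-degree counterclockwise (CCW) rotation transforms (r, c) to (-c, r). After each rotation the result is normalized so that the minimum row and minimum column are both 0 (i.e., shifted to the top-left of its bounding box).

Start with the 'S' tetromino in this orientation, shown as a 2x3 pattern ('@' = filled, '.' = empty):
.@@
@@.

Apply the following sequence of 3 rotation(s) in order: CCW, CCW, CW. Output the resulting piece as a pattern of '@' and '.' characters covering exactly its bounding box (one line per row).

Start:
.@@
@@.
After rotation 1 (CCW):
@.
@@
.@
After rotation 2 (CCW):
.@@
@@.
After rotation 3 (CW):
@.
@@
.@

Answer: @.
@@
.@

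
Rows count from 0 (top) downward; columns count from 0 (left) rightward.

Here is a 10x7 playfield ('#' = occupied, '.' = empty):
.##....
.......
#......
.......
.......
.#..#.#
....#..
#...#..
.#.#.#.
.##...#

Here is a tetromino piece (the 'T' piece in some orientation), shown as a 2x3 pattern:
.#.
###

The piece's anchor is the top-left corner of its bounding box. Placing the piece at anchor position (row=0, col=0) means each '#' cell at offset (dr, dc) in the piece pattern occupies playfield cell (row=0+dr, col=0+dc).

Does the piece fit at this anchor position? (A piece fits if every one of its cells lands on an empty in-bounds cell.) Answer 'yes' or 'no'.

Check each piece cell at anchor (0, 0):
  offset (0,1) -> (0,1): occupied ('#') -> FAIL
  offset (1,0) -> (1,0): empty -> OK
  offset (1,1) -> (1,1): empty -> OK
  offset (1,2) -> (1,2): empty -> OK
All cells valid: no

Answer: no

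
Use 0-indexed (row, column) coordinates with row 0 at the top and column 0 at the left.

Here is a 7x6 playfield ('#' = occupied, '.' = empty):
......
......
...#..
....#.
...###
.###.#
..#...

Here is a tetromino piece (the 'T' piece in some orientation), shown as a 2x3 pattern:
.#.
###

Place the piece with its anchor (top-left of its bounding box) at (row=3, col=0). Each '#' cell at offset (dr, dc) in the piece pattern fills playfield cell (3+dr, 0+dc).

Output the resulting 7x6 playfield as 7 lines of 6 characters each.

Answer: ......
......
...#..
.#..#.
######
.###.#
..#...

Derivation:
Fill (3+0,0+1) = (3,1)
Fill (3+1,0+0) = (4,0)
Fill (3+1,0+1) = (4,1)
Fill (3+1,0+2) = (4,2)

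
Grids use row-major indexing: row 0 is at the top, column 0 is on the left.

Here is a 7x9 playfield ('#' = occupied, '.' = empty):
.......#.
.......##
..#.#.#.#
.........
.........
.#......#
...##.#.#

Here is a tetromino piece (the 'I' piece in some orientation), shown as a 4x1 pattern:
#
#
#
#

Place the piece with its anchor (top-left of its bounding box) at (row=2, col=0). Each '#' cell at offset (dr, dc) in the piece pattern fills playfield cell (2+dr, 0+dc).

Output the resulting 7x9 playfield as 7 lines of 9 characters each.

Fill (2+0,0+0) = (2,0)
Fill (2+1,0+0) = (3,0)
Fill (2+2,0+0) = (4,0)
Fill (2+3,0+0) = (5,0)

Answer: .......#.
.......##
#.#.#.#.#
#........
#........
##......#
...##.#.#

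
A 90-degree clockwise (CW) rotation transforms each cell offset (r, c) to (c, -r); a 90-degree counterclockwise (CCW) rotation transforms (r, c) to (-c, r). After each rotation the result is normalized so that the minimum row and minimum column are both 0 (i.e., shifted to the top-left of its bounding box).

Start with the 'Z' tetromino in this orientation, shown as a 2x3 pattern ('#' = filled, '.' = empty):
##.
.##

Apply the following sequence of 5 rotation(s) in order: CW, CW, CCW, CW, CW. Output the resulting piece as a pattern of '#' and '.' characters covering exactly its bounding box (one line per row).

Start:
##.
.##
After rotation 1 (CW):
.#
##
#.
After rotation 2 (CW):
##.
.##
After rotation 3 (CCW):
.#
##
#.
After rotation 4 (CW):
##.
.##
After rotation 5 (CW):
.#
##
#.

Answer: .#
##
#.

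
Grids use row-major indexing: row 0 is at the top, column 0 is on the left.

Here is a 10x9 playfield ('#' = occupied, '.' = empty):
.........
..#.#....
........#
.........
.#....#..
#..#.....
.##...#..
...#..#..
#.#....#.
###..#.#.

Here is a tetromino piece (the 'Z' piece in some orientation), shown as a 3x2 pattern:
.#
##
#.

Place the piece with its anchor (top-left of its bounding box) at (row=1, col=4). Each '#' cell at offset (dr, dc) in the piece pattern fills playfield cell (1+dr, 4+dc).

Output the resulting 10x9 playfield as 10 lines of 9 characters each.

Answer: .........
..#.##...
....##..#
....#....
.#....#..
#..#.....
.##...#..
...#..#..
#.#....#.
###..#.#.

Derivation:
Fill (1+0,4+1) = (1,5)
Fill (1+1,4+0) = (2,4)
Fill (1+1,4+1) = (2,5)
Fill (1+2,4+0) = (3,4)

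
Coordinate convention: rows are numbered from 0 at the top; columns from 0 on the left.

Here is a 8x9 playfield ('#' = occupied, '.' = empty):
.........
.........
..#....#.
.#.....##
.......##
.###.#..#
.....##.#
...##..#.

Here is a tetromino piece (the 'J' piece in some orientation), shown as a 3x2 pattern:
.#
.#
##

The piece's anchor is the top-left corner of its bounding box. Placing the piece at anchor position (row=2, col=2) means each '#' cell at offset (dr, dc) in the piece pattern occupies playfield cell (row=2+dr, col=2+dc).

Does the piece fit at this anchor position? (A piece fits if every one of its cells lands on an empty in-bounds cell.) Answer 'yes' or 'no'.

Answer: yes

Derivation:
Check each piece cell at anchor (2, 2):
  offset (0,1) -> (2,3): empty -> OK
  offset (1,1) -> (3,3): empty -> OK
  offset (2,0) -> (4,2): empty -> OK
  offset (2,1) -> (4,3): empty -> OK
All cells valid: yes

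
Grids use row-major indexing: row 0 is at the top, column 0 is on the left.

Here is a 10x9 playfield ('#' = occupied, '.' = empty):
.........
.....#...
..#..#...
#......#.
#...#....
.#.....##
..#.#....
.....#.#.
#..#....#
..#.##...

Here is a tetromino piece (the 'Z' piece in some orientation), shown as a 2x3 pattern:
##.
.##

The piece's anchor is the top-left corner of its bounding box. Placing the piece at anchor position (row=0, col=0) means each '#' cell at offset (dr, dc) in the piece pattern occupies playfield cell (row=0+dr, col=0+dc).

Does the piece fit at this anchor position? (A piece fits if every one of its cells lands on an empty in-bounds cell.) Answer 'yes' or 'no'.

Answer: yes

Derivation:
Check each piece cell at anchor (0, 0):
  offset (0,0) -> (0,0): empty -> OK
  offset (0,1) -> (0,1): empty -> OK
  offset (1,1) -> (1,1): empty -> OK
  offset (1,2) -> (1,2): empty -> OK
All cells valid: yes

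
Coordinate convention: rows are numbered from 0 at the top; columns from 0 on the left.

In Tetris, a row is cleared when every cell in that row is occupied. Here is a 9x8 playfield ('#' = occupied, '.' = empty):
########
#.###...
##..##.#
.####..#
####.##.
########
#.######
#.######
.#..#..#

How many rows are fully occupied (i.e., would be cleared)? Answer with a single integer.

Check each row:
  row 0: 0 empty cells -> FULL (clear)
  row 1: 4 empty cells -> not full
  row 2: 3 empty cells -> not full
  row 3: 3 empty cells -> not full
  row 4: 2 empty cells -> not full
  row 5: 0 empty cells -> FULL (clear)
  row 6: 1 empty cell -> not full
  row 7: 1 empty cell -> not full
  row 8: 5 empty cells -> not full
Total rows cleared: 2

Answer: 2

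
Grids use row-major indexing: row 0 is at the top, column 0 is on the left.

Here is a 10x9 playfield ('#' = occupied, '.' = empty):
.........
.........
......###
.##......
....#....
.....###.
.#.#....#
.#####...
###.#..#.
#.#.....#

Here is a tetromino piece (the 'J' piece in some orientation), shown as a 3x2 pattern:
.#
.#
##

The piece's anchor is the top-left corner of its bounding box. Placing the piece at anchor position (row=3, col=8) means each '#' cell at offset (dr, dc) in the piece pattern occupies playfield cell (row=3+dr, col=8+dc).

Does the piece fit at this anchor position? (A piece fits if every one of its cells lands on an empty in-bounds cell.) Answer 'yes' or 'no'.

Answer: no

Derivation:
Check each piece cell at anchor (3, 8):
  offset (0,1) -> (3,9): out of bounds -> FAIL
  offset (1,1) -> (4,9): out of bounds -> FAIL
  offset (2,0) -> (5,8): empty -> OK
  offset (2,1) -> (5,9): out of bounds -> FAIL
All cells valid: no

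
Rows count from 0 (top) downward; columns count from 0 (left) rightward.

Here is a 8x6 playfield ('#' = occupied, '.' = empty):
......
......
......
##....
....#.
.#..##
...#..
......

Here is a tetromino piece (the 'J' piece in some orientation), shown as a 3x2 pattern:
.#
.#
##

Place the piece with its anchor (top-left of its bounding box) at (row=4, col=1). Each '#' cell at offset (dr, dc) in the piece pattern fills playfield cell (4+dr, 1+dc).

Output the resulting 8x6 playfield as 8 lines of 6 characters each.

Answer: ......
......
......
##....
..#.#.
.##.##
.###..
......

Derivation:
Fill (4+0,1+1) = (4,2)
Fill (4+1,1+1) = (5,2)
Fill (4+2,1+0) = (6,1)
Fill (4+2,1+1) = (6,2)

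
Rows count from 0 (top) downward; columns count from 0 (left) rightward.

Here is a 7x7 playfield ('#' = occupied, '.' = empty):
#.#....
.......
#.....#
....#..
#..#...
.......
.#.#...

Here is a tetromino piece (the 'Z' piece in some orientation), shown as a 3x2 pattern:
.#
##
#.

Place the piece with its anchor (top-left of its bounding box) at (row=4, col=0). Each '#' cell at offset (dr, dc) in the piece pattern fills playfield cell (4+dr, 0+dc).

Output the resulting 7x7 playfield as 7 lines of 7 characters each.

Fill (4+0,0+1) = (4,1)
Fill (4+1,0+0) = (5,0)
Fill (4+1,0+1) = (5,1)
Fill (4+2,0+0) = (6,0)

Answer: #.#....
.......
#.....#
....#..
##.#...
##.....
##.#...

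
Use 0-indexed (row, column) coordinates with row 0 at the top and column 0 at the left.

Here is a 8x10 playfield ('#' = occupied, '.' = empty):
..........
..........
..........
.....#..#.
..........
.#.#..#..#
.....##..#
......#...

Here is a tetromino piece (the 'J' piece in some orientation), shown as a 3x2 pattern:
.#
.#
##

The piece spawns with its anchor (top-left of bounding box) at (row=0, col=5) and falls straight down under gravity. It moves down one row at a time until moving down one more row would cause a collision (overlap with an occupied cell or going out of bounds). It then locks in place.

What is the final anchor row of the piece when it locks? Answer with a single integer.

Spawn at (row=0, col=5). Try each row:
  row 0: fits
  row 1: blocked -> lock at row 0

Answer: 0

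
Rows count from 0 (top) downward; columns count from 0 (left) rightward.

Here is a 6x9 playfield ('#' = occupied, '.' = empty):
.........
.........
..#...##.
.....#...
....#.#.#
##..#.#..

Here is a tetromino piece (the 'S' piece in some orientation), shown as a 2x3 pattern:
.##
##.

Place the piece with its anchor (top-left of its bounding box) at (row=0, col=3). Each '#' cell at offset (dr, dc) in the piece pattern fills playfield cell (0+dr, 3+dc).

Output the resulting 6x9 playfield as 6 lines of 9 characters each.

Answer: ....##...
...##....
..#...##.
.....#...
....#.#.#
##..#.#..

Derivation:
Fill (0+0,3+1) = (0,4)
Fill (0+0,3+2) = (0,5)
Fill (0+1,3+0) = (1,3)
Fill (0+1,3+1) = (1,4)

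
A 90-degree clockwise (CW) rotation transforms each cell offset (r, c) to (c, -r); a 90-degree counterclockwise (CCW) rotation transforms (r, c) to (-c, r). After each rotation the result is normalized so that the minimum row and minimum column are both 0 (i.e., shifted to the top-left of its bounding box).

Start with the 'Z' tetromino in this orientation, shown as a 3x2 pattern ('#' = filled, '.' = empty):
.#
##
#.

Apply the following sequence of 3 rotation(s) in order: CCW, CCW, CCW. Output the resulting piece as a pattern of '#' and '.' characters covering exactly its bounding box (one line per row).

Start:
.#
##
#.
After rotation 1 (CCW):
##.
.##
After rotation 2 (CCW):
.#
##
#.
After rotation 3 (CCW):
##.
.##

Answer: ##.
.##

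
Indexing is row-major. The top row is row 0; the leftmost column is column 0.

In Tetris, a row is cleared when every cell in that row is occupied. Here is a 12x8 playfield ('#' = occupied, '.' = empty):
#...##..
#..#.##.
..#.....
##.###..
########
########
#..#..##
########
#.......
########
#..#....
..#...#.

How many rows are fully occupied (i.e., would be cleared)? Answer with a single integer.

Answer: 4

Derivation:
Check each row:
  row 0: 5 empty cells -> not full
  row 1: 4 empty cells -> not full
  row 2: 7 empty cells -> not full
  row 3: 3 empty cells -> not full
  row 4: 0 empty cells -> FULL (clear)
  row 5: 0 empty cells -> FULL (clear)
  row 6: 4 empty cells -> not full
  row 7: 0 empty cells -> FULL (clear)
  row 8: 7 empty cells -> not full
  row 9: 0 empty cells -> FULL (clear)
  row 10: 6 empty cells -> not full
  row 11: 6 empty cells -> not full
Total rows cleared: 4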